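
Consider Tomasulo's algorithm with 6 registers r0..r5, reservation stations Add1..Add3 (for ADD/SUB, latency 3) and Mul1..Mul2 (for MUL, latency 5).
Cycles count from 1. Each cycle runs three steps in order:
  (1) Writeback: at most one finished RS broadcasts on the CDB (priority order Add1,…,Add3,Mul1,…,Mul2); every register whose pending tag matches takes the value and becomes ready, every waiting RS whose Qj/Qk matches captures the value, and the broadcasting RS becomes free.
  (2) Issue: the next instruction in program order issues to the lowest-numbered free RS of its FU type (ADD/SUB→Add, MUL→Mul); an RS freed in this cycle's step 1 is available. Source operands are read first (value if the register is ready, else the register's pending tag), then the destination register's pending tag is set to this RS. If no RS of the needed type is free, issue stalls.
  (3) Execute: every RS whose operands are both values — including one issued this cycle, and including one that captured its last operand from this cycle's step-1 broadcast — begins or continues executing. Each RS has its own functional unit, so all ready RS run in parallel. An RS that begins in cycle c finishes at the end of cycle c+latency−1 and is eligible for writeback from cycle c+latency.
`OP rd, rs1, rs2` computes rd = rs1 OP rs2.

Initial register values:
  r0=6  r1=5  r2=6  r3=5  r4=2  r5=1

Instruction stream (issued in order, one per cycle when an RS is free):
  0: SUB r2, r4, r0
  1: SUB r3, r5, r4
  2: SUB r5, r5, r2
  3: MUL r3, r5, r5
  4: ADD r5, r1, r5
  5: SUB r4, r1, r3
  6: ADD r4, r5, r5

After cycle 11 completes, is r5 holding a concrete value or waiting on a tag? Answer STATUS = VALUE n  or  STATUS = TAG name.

STATUS = VALUE 10

cycle 1: issue SUB r2<-Add1 // r0:6,r1:5,r2:Add1,r3:5,r4:2,r5:1
cycle 2: issue SUB r3<-Add2 // r0:6,r1:5,r2:Add1,r3:Add2,r4:2,r5:1
cycle 3: issue SUB r5<-Add3 // r0:6,r1:5,r2:Add1,r3:Add2,r4:2,r5:Add3
cycle 4: CDB Add1=-4; issue MUL r3<-Mul1 // r0:6,r1:5,r2:-4,r3:Mul1,r4:2,r5:Add3
cycle 5: CDB Add2=-1; issue ADD r5<-Add1 // r0:6,r1:5,r2:-4,r3:Mul1,r4:2,r5:Add1
cycle 6: issue SUB r4<-Add2 // r0:6,r1:5,r2:-4,r3:Mul1,r4:Add2,r5:Add1
cycle 7: CDB Add3=5; issue ADD r4<-Add3 // r0:6,r1:5,r2:-4,r3:Mul1,r4:Add3,r5:Add1
cycle 8: - // r0:6,r1:5,r2:-4,r3:Mul1,r4:Add3,r5:Add1
cycle 9: - // r0:6,r1:5,r2:-4,r3:Mul1,r4:Add3,r5:Add1
cycle 10: CDB Add1=10 // r0:6,r1:5,r2:-4,r3:Mul1,r4:Add3,r5:10
cycle 11: - // r0:6,r1:5,r2:-4,r3:Mul1,r4:Add3,r5:10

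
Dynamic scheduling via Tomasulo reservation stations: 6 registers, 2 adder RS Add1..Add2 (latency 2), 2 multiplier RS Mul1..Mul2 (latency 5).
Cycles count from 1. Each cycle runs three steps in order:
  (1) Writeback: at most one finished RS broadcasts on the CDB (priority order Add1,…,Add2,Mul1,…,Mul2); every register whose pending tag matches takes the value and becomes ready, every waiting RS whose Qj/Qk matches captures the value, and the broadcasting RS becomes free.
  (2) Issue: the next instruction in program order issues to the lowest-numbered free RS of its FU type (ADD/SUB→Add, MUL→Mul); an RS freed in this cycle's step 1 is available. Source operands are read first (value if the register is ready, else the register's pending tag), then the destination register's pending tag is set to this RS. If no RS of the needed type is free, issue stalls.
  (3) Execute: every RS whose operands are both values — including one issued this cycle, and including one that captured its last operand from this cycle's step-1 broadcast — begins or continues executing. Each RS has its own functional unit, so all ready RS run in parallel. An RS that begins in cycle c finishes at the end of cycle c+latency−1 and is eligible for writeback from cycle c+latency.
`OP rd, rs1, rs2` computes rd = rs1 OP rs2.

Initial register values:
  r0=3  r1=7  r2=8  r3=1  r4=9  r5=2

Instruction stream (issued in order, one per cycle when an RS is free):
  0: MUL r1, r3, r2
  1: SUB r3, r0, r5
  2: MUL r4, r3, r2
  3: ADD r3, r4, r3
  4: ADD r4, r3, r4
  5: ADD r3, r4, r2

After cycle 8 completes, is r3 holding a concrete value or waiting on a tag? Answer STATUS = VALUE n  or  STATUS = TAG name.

STATUS = TAG Add1

cycle 1: issue MUL r1<-Mul1 // r0:3,r1:Mul1,r2:8,r3:1,r4:9,r5:2
cycle 2: issue SUB r3<-Add1 // r0:3,r1:Mul1,r2:8,r3:Add1,r4:9,r5:2
cycle 3: issue MUL r4<-Mul2 // r0:3,r1:Mul1,r2:8,r3:Add1,r4:Mul2,r5:2
cycle 4: CDB Add1=1; issue ADD r3<-Add1 // r0:3,r1:Mul1,r2:8,r3:Add1,r4:Mul2,r5:2
cycle 5: issue ADD r4<-Add2 // r0:3,r1:Mul1,r2:8,r3:Add1,r4:Add2,r5:2
cycle 6: CDB Mul1=8; stall // r0:3,r1:8,r2:8,r3:Add1,r4:Add2,r5:2
cycle 7: stall // r0:3,r1:8,r2:8,r3:Add1,r4:Add2,r5:2
cycle 8: stall // r0:3,r1:8,r2:8,r3:Add1,r4:Add2,r5:2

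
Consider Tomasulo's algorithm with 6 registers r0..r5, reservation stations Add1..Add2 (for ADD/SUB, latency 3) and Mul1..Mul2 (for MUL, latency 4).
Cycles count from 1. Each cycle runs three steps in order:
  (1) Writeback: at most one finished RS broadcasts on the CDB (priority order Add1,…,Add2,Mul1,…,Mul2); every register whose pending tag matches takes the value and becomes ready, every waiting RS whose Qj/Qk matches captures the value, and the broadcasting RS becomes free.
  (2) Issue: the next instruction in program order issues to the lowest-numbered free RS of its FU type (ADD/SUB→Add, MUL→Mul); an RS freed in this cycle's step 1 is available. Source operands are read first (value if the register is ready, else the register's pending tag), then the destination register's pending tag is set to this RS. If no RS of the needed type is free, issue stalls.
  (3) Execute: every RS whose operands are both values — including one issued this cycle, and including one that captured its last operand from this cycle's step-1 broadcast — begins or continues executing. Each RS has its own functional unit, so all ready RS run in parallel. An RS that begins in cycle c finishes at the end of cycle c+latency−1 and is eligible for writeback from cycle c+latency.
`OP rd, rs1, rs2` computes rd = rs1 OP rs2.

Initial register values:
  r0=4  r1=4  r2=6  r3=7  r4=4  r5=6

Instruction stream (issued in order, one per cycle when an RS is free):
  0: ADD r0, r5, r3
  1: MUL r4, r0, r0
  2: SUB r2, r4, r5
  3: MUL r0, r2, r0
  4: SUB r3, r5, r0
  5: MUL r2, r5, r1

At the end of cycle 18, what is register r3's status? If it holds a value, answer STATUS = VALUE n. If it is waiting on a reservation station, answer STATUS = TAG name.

cycle 1: issue ADD r0<-Add1 // r0:Add1,r1:4,r2:6,r3:7,r4:4,r5:6
cycle 2: issue MUL r4<-Mul1 // r0:Add1,r1:4,r2:6,r3:7,r4:Mul1,r5:6
cycle 3: issue SUB r2<-Add2 // r0:Add1,r1:4,r2:Add2,r3:7,r4:Mul1,r5:6
cycle 4: CDB Add1=13; issue MUL r0<-Mul2 // r0:Mul2,r1:4,r2:Add2,r3:7,r4:Mul1,r5:6
cycle 5: issue SUB r3<-Add1 // r0:Mul2,r1:4,r2:Add2,r3:Add1,r4:Mul1,r5:6
cycle 6: stall // r0:Mul2,r1:4,r2:Add2,r3:Add1,r4:Mul1,r5:6
cycle 7: stall // r0:Mul2,r1:4,r2:Add2,r3:Add1,r4:Mul1,r5:6
cycle 8: CDB Mul1=169; issue MUL r2<-Mul1 // r0:Mul2,r1:4,r2:Mul1,r3:Add1,r4:169,r5:6
cycle 9: - // r0:Mul2,r1:4,r2:Mul1,r3:Add1,r4:169,r5:6
cycle 10: - // r0:Mul2,r1:4,r2:Mul1,r3:Add1,r4:169,r5:6
cycle 11: CDB Add2=163 // r0:Mul2,r1:4,r2:Mul1,r3:Add1,r4:169,r5:6
cycle 12: CDB Mul1=24 // r0:Mul2,r1:4,r2:24,r3:Add1,r4:169,r5:6
cycle 13: - // r0:Mul2,r1:4,r2:24,r3:Add1,r4:169,r5:6
cycle 14: - // r0:Mul2,r1:4,r2:24,r3:Add1,r4:169,r5:6
cycle 15: CDB Mul2=2119 // r0:2119,r1:4,r2:24,r3:Add1,r4:169,r5:6
cycle 16: - // r0:2119,r1:4,r2:24,r3:Add1,r4:169,r5:6
cycle 17: - // r0:2119,r1:4,r2:24,r3:Add1,r4:169,r5:6
cycle 18: CDB Add1=-2113 // r0:2119,r1:4,r2:24,r3:-2113,r4:169,r5:6

STATUS = VALUE -2113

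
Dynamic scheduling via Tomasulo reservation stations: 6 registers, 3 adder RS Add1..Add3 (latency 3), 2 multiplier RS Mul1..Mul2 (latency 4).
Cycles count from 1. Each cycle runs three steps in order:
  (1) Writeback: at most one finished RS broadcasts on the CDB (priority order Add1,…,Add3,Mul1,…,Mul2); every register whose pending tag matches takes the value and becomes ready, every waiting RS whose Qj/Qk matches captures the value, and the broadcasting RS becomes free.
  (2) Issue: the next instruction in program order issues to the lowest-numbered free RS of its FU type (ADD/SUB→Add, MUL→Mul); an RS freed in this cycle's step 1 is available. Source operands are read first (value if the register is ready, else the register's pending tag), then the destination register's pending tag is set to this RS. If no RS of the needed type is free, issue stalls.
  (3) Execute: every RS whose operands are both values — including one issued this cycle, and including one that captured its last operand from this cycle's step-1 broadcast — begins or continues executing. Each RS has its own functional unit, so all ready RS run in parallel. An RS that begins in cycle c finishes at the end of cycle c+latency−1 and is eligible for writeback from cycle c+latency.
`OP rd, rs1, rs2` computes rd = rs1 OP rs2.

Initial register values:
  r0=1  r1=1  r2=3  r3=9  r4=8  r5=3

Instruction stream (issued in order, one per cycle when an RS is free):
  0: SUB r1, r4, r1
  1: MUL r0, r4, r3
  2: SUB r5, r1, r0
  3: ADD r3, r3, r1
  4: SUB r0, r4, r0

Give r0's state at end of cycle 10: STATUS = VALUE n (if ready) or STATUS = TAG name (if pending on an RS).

c1: issue SUB r1<-Add1 | r0:1,r1:Add1,r2:3,r3:9,r4:8,r5:3
c2: issue MUL r0<-Mul1 | r0:Mul1,r1:Add1,r2:3,r3:9,r4:8,r5:3
c3: issue SUB r5<-Add2 | r0:Mul1,r1:Add1,r2:3,r3:9,r4:8,r5:Add2
c4: CDB Add1=7; issue ADD r3<-Add1 | r0:Mul1,r1:7,r2:3,r3:Add1,r4:8,r5:Add2
c5: issue SUB r0<-Add3 | r0:Add3,r1:7,r2:3,r3:Add1,r4:8,r5:Add2
c6: CDB Mul1=72 | r0:Add3,r1:7,r2:3,r3:Add1,r4:8,r5:Add2
c7: CDB Add1=16 | r0:Add3,r1:7,r2:3,r3:16,r4:8,r5:Add2
c8: - | r0:Add3,r1:7,r2:3,r3:16,r4:8,r5:Add2
c9: CDB Add2=-65 | r0:Add3,r1:7,r2:3,r3:16,r4:8,r5:-65
c10: CDB Add3=-64 | r0:-64,r1:7,r2:3,r3:16,r4:8,r5:-65

STATUS = VALUE -64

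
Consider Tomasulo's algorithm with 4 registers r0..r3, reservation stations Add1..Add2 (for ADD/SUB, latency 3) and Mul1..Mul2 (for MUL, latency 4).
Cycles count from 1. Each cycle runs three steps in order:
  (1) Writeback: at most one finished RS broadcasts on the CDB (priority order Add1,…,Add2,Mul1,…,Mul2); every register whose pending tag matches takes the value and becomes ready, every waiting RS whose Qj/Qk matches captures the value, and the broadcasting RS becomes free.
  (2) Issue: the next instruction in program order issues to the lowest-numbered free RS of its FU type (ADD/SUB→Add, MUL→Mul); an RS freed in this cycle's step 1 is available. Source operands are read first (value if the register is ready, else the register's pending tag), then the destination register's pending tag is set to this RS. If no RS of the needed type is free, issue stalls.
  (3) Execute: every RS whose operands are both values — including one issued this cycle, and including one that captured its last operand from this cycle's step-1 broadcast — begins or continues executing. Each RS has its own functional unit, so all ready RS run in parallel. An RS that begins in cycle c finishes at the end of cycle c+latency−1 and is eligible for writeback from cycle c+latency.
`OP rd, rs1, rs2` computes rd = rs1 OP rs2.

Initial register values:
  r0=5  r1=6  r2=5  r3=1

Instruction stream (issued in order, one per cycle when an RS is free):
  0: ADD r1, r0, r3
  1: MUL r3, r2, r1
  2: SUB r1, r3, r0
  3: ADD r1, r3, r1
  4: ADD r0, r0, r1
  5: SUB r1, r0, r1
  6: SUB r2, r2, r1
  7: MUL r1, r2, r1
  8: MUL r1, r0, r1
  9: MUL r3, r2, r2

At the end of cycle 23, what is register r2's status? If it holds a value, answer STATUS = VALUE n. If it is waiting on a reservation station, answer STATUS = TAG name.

c1: issue ADD r1<-Add1 | r0:5,r1:Add1,r2:5,r3:1
c2: issue MUL r3<-Mul1 | r0:5,r1:Add1,r2:5,r3:Mul1
c3: issue SUB r1<-Add2 | r0:5,r1:Add2,r2:5,r3:Mul1
c4: CDB Add1=6; issue ADD r1<-Add1 | r0:5,r1:Add1,r2:5,r3:Mul1
c5: stall | r0:5,r1:Add1,r2:5,r3:Mul1
c6: stall | r0:5,r1:Add1,r2:5,r3:Mul1
c7: stall | r0:5,r1:Add1,r2:5,r3:Mul1
c8: CDB Mul1=30; stall | r0:5,r1:Add1,r2:5,r3:30
c9: stall | r0:5,r1:Add1,r2:5,r3:30
c10: stall | r0:5,r1:Add1,r2:5,r3:30
c11: CDB Add2=25; issue ADD r0<-Add2 | r0:Add2,r1:Add1,r2:5,r3:30
c12: stall | r0:Add2,r1:Add1,r2:5,r3:30
c13: stall | r0:Add2,r1:Add1,r2:5,r3:30
c14: CDB Add1=55; issue SUB r1<-Add1 | r0:Add2,r1:Add1,r2:5,r3:30
c15: stall | r0:Add2,r1:Add1,r2:5,r3:30
c16: stall | r0:Add2,r1:Add1,r2:5,r3:30
c17: CDB Add2=60; issue SUB r2<-Add2 | r0:60,r1:Add1,r2:Add2,r3:30
c18: issue MUL r1<-Mul1 | r0:60,r1:Mul1,r2:Add2,r3:30
c19: issue MUL r1<-Mul2 | r0:60,r1:Mul2,r2:Add2,r3:30
c20: CDB Add1=5; stall | r0:60,r1:Mul2,r2:Add2,r3:30
c21: stall | r0:60,r1:Mul2,r2:Add2,r3:30
c22: stall | r0:60,r1:Mul2,r2:Add2,r3:30
c23: CDB Add2=0; stall | r0:60,r1:Mul2,r2:0,r3:30

STATUS = VALUE 0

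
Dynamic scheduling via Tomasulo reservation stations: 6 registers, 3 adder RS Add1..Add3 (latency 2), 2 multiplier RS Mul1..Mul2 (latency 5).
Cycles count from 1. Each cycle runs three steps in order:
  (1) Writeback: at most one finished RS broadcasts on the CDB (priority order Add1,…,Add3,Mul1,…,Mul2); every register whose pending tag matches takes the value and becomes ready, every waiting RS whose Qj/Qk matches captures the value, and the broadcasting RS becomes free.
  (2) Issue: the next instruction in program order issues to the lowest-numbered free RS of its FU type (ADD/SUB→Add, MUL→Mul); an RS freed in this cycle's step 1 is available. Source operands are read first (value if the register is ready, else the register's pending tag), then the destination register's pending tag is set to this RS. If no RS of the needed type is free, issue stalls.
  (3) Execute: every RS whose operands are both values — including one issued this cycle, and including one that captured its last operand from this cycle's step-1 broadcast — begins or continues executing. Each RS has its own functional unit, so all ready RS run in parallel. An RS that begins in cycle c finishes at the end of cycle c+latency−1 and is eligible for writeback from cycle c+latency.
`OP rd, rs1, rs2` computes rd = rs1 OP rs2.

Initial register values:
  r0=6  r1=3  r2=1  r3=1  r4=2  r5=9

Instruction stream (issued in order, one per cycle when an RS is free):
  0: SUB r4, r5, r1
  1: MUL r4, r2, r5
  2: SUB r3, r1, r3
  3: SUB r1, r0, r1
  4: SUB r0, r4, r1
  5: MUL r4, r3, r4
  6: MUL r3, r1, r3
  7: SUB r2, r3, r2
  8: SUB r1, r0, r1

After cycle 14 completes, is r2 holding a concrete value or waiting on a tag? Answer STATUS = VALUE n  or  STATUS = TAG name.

STATUS = VALUE 5

  c1: issue SUB r4<-Add1  regs: r0:6,r1:3,r2:1,r3:1,r4:Add1,r5:9
  c2: issue MUL r4<-Mul1  regs: r0:6,r1:3,r2:1,r3:1,r4:Mul1,r5:9
  c3: CDB Add1=6; issue SUB r3<-Add1  regs: r0:6,r1:3,r2:1,r3:Add1,r4:Mul1,r5:9
  c4: issue SUB r1<-Add2  regs: r0:6,r1:Add2,r2:1,r3:Add1,r4:Mul1,r5:9
  c5: CDB Add1=2; issue SUB r0<-Add1  regs: r0:Add1,r1:Add2,r2:1,r3:2,r4:Mul1,r5:9
  c6: CDB Add2=3; issue MUL r4<-Mul2  regs: r0:Add1,r1:3,r2:1,r3:2,r4:Mul2,r5:9
  c7: CDB Mul1=9; issue MUL r3<-Mul1  regs: r0:Add1,r1:3,r2:1,r3:Mul1,r4:Mul2,r5:9
  c8: issue SUB r2<-Add2  regs: r0:Add1,r1:3,r2:Add2,r3:Mul1,r4:Mul2,r5:9
  c9: CDB Add1=6; issue SUB r1<-Add1  regs: r0:6,r1:Add1,r2:Add2,r3:Mul1,r4:Mul2,r5:9
  c10: -  regs: r0:6,r1:Add1,r2:Add2,r3:Mul1,r4:Mul2,r5:9
  c11: CDB Add1=3  regs: r0:6,r1:3,r2:Add2,r3:Mul1,r4:Mul2,r5:9
  c12: CDB Mul1=6  regs: r0:6,r1:3,r2:Add2,r3:6,r4:Mul2,r5:9
  c13: CDB Mul2=18  regs: r0:6,r1:3,r2:Add2,r3:6,r4:18,r5:9
  c14: CDB Add2=5  regs: r0:6,r1:3,r2:5,r3:6,r4:18,r5:9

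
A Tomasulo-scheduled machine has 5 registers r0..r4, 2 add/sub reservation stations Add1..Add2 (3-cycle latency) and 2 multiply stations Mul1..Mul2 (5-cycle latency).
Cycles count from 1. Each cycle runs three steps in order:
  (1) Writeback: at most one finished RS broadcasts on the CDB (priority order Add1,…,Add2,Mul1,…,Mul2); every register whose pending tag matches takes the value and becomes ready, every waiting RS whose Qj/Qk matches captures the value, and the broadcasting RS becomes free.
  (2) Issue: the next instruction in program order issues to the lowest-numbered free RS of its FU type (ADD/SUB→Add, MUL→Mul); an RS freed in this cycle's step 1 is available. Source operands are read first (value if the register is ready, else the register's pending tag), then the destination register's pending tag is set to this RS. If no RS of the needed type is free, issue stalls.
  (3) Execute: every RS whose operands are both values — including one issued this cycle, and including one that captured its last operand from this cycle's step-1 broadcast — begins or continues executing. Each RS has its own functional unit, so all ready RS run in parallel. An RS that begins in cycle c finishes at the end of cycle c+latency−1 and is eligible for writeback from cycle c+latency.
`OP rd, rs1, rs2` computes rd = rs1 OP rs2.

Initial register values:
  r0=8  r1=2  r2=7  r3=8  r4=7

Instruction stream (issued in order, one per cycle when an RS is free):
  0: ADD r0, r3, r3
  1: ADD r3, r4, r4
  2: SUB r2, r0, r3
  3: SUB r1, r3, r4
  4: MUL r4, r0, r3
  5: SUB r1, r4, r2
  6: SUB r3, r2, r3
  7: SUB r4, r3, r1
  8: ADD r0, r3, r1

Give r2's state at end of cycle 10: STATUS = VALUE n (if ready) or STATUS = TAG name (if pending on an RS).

c1: issue ADD r0<-Add1 | r0:Add1,r1:2,r2:7,r3:8,r4:7
c2: issue ADD r3<-Add2 | r0:Add1,r1:2,r2:7,r3:Add2,r4:7
c3: stall | r0:Add1,r1:2,r2:7,r3:Add2,r4:7
c4: CDB Add1=16; issue SUB r2<-Add1 | r0:16,r1:2,r2:Add1,r3:Add2,r4:7
c5: CDB Add2=14; issue SUB r1<-Add2 | r0:16,r1:Add2,r2:Add1,r3:14,r4:7
c6: issue MUL r4<-Mul1 | r0:16,r1:Add2,r2:Add1,r3:14,r4:Mul1
c7: stall | r0:16,r1:Add2,r2:Add1,r3:14,r4:Mul1
c8: CDB Add1=2; issue SUB r1<-Add1 | r0:16,r1:Add1,r2:2,r3:14,r4:Mul1
c9: CDB Add2=7; issue SUB r3<-Add2 | r0:16,r1:Add1,r2:2,r3:Add2,r4:Mul1
c10: stall | r0:16,r1:Add1,r2:2,r3:Add2,r4:Mul1

STATUS = VALUE 2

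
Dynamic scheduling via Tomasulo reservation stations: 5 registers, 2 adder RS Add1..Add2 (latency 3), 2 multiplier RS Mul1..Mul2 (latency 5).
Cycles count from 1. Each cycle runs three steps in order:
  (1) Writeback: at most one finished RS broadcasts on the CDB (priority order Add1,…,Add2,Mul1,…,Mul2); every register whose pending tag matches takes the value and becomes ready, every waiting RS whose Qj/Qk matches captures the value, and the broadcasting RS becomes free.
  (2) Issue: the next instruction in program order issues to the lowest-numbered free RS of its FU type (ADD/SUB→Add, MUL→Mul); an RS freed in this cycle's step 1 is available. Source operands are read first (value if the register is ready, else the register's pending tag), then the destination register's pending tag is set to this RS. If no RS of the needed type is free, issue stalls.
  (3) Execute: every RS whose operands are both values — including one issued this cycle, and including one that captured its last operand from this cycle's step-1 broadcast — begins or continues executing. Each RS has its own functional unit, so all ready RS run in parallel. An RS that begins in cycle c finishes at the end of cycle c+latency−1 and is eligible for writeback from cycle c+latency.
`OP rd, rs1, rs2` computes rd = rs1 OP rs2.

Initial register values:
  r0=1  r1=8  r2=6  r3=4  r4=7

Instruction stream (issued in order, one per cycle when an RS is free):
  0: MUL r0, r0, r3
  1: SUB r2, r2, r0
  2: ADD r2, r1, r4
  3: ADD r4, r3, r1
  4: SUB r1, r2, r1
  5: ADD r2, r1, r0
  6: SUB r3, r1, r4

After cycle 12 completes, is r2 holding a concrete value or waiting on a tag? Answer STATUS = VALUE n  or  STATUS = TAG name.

STATUS = TAG Add1

  c1: issue MUL r0<-Mul1  regs: r0:Mul1,r1:8,r2:6,r3:4,r4:7
  c2: issue SUB r2<-Add1  regs: r0:Mul1,r1:8,r2:Add1,r3:4,r4:7
  c3: issue ADD r2<-Add2  regs: r0:Mul1,r1:8,r2:Add2,r3:4,r4:7
  c4: stall  regs: r0:Mul1,r1:8,r2:Add2,r3:4,r4:7
  c5: stall  regs: r0:Mul1,r1:8,r2:Add2,r3:4,r4:7
  c6: CDB Add2=15; issue ADD r4<-Add2  regs: r0:Mul1,r1:8,r2:15,r3:4,r4:Add2
  c7: CDB Mul1=4; stall  regs: r0:4,r1:8,r2:15,r3:4,r4:Add2
  c8: stall  regs: r0:4,r1:8,r2:15,r3:4,r4:Add2
  c9: CDB Add2=12; issue SUB r1<-Add2  regs: r0:4,r1:Add2,r2:15,r3:4,r4:12
  c10: CDB Add1=2; issue ADD r2<-Add1  regs: r0:4,r1:Add2,r2:Add1,r3:4,r4:12
  c11: stall  regs: r0:4,r1:Add2,r2:Add1,r3:4,r4:12
  c12: CDB Add2=7; issue SUB r3<-Add2  regs: r0:4,r1:7,r2:Add1,r3:Add2,r4:12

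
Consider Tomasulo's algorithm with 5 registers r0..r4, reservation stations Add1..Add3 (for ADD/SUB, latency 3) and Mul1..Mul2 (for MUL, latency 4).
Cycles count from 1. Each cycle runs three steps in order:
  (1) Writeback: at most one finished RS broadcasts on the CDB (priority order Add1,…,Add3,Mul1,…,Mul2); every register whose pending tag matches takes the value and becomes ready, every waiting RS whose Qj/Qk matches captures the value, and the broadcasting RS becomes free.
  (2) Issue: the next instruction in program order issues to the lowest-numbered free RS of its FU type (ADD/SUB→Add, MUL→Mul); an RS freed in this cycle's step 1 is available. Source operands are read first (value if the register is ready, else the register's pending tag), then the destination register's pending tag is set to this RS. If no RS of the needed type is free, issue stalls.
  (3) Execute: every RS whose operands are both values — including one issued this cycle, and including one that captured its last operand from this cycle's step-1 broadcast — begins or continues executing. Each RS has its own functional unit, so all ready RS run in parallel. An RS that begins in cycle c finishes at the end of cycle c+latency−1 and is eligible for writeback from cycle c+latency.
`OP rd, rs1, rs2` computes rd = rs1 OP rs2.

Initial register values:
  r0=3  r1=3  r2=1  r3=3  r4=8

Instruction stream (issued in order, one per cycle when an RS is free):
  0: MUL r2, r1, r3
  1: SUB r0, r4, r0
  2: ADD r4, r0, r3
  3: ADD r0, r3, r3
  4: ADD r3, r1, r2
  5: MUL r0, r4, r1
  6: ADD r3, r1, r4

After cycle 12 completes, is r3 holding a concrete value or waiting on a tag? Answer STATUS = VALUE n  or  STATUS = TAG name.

STATUS = VALUE 11

  c1: issue MUL r2<-Mul1  regs: r0:3,r1:3,r2:Mul1,r3:3,r4:8
  c2: issue SUB r0<-Add1  regs: r0:Add1,r1:3,r2:Mul1,r3:3,r4:8
  c3: issue ADD r4<-Add2  regs: r0:Add1,r1:3,r2:Mul1,r3:3,r4:Add2
  c4: issue ADD r0<-Add3  regs: r0:Add3,r1:3,r2:Mul1,r3:3,r4:Add2
  c5: CDB Add1=5; issue ADD r3<-Add1  regs: r0:Add3,r1:3,r2:Mul1,r3:Add1,r4:Add2
  c6: CDB Mul1=9; issue MUL r0<-Mul1  regs: r0:Mul1,r1:3,r2:9,r3:Add1,r4:Add2
  c7: CDB Add3=6; issue ADD r3<-Add3  regs: r0:Mul1,r1:3,r2:9,r3:Add3,r4:Add2
  c8: CDB Add2=8  regs: r0:Mul1,r1:3,r2:9,r3:Add3,r4:8
  c9: CDB Add1=12  regs: r0:Mul1,r1:3,r2:9,r3:Add3,r4:8
  c10: -  regs: r0:Mul1,r1:3,r2:9,r3:Add3,r4:8
  c11: CDB Add3=11  regs: r0:Mul1,r1:3,r2:9,r3:11,r4:8
  c12: CDB Mul1=24  regs: r0:24,r1:3,r2:9,r3:11,r4:8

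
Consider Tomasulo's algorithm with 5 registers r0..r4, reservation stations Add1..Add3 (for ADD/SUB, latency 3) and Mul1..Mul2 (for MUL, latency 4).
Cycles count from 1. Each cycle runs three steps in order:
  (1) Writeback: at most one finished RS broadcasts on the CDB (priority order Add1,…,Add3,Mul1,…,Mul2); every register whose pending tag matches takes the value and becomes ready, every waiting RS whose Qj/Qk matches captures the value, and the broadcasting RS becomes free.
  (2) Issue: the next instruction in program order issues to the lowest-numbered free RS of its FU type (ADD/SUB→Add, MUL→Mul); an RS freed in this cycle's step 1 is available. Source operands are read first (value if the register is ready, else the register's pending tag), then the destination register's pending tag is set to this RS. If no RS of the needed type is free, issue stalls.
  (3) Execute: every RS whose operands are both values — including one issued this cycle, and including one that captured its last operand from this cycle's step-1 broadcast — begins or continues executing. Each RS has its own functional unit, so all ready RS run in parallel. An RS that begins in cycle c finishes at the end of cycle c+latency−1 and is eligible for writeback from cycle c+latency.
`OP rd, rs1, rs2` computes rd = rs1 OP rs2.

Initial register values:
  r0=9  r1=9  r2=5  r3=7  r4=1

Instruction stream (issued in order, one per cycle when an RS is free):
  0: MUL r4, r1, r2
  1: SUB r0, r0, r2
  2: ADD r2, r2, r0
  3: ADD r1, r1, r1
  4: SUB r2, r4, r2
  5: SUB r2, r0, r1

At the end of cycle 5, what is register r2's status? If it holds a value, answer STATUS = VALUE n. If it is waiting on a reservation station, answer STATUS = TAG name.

cycle 1: issue MUL r4<-Mul1 // r0:9,r1:9,r2:5,r3:7,r4:Mul1
cycle 2: issue SUB r0<-Add1 // r0:Add1,r1:9,r2:5,r3:7,r4:Mul1
cycle 3: issue ADD r2<-Add2 // r0:Add1,r1:9,r2:Add2,r3:7,r4:Mul1
cycle 4: issue ADD r1<-Add3 // r0:Add1,r1:Add3,r2:Add2,r3:7,r4:Mul1
cycle 5: CDB Add1=4; issue SUB r2<-Add1 // r0:4,r1:Add3,r2:Add1,r3:7,r4:Mul1

STATUS = TAG Add1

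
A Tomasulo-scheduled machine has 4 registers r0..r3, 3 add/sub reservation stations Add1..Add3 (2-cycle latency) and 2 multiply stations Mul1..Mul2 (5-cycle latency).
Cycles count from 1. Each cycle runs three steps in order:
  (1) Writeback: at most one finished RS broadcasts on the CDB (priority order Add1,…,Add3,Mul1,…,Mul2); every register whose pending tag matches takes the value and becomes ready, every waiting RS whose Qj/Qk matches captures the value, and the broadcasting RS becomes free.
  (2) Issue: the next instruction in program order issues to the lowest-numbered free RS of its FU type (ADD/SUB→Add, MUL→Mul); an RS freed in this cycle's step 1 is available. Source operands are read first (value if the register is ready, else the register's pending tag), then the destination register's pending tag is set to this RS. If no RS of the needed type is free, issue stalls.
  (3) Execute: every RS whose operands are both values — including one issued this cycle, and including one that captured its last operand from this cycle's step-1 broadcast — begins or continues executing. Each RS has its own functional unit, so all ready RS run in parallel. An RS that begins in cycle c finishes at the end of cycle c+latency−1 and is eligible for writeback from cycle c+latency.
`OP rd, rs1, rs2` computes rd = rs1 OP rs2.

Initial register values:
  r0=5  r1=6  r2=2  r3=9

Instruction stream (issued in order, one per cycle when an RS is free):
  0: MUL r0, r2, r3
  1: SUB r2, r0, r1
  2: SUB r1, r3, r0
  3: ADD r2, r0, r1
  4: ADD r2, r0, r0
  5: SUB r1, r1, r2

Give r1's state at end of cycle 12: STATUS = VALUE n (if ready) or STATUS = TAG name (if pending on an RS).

STATUS = VALUE -45

c1: issue MUL r0<-Mul1 | r0:Mul1,r1:6,r2:2,r3:9
c2: issue SUB r2<-Add1 | r0:Mul1,r1:6,r2:Add1,r3:9
c3: issue SUB r1<-Add2 | r0:Mul1,r1:Add2,r2:Add1,r3:9
c4: issue ADD r2<-Add3 | r0:Mul1,r1:Add2,r2:Add3,r3:9
c5: stall | r0:Mul1,r1:Add2,r2:Add3,r3:9
c6: CDB Mul1=18; stall | r0:18,r1:Add2,r2:Add3,r3:9
c7: stall | r0:18,r1:Add2,r2:Add3,r3:9
c8: CDB Add1=12; issue ADD r2<-Add1 | r0:18,r1:Add2,r2:Add1,r3:9
c9: CDB Add2=-9; issue SUB r1<-Add2 | r0:18,r1:Add2,r2:Add1,r3:9
c10: CDB Add1=36 | r0:18,r1:Add2,r2:36,r3:9
c11: CDB Add3=9 | r0:18,r1:Add2,r2:36,r3:9
c12: CDB Add2=-45 | r0:18,r1:-45,r2:36,r3:9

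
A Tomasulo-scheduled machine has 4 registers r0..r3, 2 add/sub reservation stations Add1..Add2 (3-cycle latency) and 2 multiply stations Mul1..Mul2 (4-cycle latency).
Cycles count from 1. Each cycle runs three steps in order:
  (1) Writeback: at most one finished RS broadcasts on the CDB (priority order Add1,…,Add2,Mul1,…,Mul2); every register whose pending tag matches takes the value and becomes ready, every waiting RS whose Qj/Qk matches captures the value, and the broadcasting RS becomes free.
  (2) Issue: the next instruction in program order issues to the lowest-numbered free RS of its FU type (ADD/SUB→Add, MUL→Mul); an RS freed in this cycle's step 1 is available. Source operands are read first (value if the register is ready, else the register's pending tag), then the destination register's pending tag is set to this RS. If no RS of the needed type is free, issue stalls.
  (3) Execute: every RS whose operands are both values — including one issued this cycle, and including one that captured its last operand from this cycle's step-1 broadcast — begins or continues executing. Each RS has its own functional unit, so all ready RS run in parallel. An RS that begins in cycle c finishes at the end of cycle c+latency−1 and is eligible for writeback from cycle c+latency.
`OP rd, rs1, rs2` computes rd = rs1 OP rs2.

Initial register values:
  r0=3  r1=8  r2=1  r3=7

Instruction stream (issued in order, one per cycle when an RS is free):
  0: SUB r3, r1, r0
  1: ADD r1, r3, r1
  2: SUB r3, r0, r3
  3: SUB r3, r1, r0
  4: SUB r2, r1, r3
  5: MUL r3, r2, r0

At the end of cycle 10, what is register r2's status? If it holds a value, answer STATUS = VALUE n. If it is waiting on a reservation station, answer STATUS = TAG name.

c1: issue SUB r3<-Add1 | r0:3,r1:8,r2:1,r3:Add1
c2: issue ADD r1<-Add2 | r0:3,r1:Add2,r2:1,r3:Add1
c3: stall | r0:3,r1:Add2,r2:1,r3:Add1
c4: CDB Add1=5; issue SUB r3<-Add1 | r0:3,r1:Add2,r2:1,r3:Add1
c5: stall | r0:3,r1:Add2,r2:1,r3:Add1
c6: stall | r0:3,r1:Add2,r2:1,r3:Add1
c7: CDB Add1=-2; issue SUB r3<-Add1 | r0:3,r1:Add2,r2:1,r3:Add1
c8: CDB Add2=13; issue SUB r2<-Add2 | r0:3,r1:13,r2:Add2,r3:Add1
c9: issue MUL r3<-Mul1 | r0:3,r1:13,r2:Add2,r3:Mul1
c10: - | r0:3,r1:13,r2:Add2,r3:Mul1

STATUS = TAG Add2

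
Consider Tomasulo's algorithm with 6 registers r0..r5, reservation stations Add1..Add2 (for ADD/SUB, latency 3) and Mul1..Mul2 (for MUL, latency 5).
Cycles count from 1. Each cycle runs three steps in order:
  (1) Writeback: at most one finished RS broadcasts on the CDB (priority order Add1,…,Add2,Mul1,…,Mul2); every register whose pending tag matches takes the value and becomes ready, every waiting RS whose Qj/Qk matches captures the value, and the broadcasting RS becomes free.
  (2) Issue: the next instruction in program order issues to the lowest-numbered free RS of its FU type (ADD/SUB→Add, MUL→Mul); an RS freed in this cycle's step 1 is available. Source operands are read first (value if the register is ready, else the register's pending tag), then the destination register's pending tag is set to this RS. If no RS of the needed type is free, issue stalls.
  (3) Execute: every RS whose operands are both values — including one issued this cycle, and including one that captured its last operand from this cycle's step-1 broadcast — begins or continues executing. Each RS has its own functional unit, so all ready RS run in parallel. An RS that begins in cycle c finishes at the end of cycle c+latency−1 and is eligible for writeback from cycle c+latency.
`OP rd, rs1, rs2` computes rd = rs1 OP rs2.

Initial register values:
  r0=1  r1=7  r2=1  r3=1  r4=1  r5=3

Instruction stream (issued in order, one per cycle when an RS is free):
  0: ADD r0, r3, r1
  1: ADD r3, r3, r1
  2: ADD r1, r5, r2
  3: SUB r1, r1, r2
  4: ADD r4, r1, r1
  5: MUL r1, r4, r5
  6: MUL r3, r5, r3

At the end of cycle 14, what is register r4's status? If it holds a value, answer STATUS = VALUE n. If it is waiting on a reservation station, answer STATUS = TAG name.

STATUS = VALUE 6

cycle 1: issue ADD r0<-Add1 // r0:Add1,r1:7,r2:1,r3:1,r4:1,r5:3
cycle 2: issue ADD r3<-Add2 // r0:Add1,r1:7,r2:1,r3:Add2,r4:1,r5:3
cycle 3: stall // r0:Add1,r1:7,r2:1,r3:Add2,r4:1,r5:3
cycle 4: CDB Add1=8; issue ADD r1<-Add1 // r0:8,r1:Add1,r2:1,r3:Add2,r4:1,r5:3
cycle 5: CDB Add2=8; issue SUB r1<-Add2 // r0:8,r1:Add2,r2:1,r3:8,r4:1,r5:3
cycle 6: stall // r0:8,r1:Add2,r2:1,r3:8,r4:1,r5:3
cycle 7: CDB Add1=4; issue ADD r4<-Add1 // r0:8,r1:Add2,r2:1,r3:8,r4:Add1,r5:3
cycle 8: issue MUL r1<-Mul1 // r0:8,r1:Mul1,r2:1,r3:8,r4:Add1,r5:3
cycle 9: issue MUL r3<-Mul2 // r0:8,r1:Mul1,r2:1,r3:Mul2,r4:Add1,r5:3
cycle 10: CDB Add2=3 // r0:8,r1:Mul1,r2:1,r3:Mul2,r4:Add1,r5:3
cycle 11: - // r0:8,r1:Mul1,r2:1,r3:Mul2,r4:Add1,r5:3
cycle 12: - // r0:8,r1:Mul1,r2:1,r3:Mul2,r4:Add1,r5:3
cycle 13: CDB Add1=6 // r0:8,r1:Mul1,r2:1,r3:Mul2,r4:6,r5:3
cycle 14: CDB Mul2=24 // r0:8,r1:Mul1,r2:1,r3:24,r4:6,r5:3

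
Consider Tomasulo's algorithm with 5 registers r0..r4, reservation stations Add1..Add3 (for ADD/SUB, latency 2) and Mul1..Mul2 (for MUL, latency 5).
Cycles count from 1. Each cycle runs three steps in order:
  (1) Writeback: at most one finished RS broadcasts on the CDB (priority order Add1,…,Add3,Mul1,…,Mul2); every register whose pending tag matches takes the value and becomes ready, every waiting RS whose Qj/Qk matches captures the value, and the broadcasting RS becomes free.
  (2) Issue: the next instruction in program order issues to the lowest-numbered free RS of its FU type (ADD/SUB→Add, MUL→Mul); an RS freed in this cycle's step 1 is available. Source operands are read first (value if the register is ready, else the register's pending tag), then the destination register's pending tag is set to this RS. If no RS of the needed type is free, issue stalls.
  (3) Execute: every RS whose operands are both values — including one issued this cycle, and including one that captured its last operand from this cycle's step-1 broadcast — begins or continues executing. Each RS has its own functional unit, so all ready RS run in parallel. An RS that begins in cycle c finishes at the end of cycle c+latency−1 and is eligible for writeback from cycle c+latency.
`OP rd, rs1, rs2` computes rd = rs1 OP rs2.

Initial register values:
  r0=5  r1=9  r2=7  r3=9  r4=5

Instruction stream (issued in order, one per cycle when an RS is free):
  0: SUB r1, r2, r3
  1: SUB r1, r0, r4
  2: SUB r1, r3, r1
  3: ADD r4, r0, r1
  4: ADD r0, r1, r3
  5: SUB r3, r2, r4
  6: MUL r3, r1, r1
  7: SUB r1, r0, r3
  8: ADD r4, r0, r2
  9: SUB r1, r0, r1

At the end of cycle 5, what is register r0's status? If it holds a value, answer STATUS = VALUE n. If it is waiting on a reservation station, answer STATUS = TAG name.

c1: issue SUB r1<-Add1 | r0:5,r1:Add1,r2:7,r3:9,r4:5
c2: issue SUB r1<-Add2 | r0:5,r1:Add2,r2:7,r3:9,r4:5
c3: CDB Add1=-2; issue SUB r1<-Add1 | r0:5,r1:Add1,r2:7,r3:9,r4:5
c4: CDB Add2=0; issue ADD r4<-Add2 | r0:5,r1:Add1,r2:7,r3:9,r4:Add2
c5: issue ADD r0<-Add3 | r0:Add3,r1:Add1,r2:7,r3:9,r4:Add2

STATUS = TAG Add3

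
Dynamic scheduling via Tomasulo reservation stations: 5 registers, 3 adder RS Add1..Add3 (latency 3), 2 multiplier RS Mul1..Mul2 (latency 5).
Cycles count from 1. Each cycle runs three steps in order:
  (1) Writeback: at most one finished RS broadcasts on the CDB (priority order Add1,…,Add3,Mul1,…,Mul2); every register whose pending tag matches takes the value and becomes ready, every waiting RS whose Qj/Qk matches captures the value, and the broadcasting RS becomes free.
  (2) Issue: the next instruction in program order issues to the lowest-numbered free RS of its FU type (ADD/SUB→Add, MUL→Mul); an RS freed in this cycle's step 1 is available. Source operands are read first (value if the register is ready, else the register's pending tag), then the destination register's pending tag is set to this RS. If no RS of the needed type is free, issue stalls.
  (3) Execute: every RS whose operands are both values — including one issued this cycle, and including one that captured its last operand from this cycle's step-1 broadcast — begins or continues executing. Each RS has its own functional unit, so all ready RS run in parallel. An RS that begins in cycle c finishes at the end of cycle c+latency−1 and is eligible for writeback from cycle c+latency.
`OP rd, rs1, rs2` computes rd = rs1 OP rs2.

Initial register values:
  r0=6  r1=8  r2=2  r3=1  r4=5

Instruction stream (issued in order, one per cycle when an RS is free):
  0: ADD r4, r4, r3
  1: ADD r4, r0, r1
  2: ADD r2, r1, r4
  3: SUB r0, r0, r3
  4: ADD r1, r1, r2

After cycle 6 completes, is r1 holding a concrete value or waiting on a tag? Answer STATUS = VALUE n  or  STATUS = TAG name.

  c1: issue ADD r4<-Add1  regs: r0:6,r1:8,r2:2,r3:1,r4:Add1
  c2: issue ADD r4<-Add2  regs: r0:6,r1:8,r2:2,r3:1,r4:Add2
  c3: issue ADD r2<-Add3  regs: r0:6,r1:8,r2:Add3,r3:1,r4:Add2
  c4: CDB Add1=6; issue SUB r0<-Add1  regs: r0:Add1,r1:8,r2:Add3,r3:1,r4:Add2
  c5: CDB Add2=14; issue ADD r1<-Add2  regs: r0:Add1,r1:Add2,r2:Add3,r3:1,r4:14
  c6: -  regs: r0:Add1,r1:Add2,r2:Add3,r3:1,r4:14

STATUS = TAG Add2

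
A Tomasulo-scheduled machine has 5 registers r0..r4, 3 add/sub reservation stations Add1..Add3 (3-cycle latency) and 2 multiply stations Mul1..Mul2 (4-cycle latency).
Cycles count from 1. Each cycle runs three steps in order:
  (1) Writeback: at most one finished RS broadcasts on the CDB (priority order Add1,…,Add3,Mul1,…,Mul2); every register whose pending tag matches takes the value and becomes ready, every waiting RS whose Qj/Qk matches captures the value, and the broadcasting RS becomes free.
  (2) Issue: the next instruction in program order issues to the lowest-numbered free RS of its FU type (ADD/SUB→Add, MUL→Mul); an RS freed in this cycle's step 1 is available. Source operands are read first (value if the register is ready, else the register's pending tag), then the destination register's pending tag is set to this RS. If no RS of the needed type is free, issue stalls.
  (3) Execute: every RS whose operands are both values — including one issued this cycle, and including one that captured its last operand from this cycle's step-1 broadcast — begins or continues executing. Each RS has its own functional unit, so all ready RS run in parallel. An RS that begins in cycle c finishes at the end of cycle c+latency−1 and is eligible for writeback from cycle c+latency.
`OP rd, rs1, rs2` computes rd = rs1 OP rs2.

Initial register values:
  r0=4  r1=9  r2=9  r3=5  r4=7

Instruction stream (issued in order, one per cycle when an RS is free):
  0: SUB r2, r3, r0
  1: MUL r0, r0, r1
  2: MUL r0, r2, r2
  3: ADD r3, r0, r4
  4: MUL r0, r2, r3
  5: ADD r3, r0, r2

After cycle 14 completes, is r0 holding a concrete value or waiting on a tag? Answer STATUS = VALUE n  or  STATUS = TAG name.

  c1: issue SUB r2<-Add1  regs: r0:4,r1:9,r2:Add1,r3:5,r4:7
  c2: issue MUL r0<-Mul1  regs: r0:Mul1,r1:9,r2:Add1,r3:5,r4:7
  c3: issue MUL r0<-Mul2  regs: r0:Mul2,r1:9,r2:Add1,r3:5,r4:7
  c4: CDB Add1=1; issue ADD r3<-Add1  regs: r0:Mul2,r1:9,r2:1,r3:Add1,r4:7
  c5: stall  regs: r0:Mul2,r1:9,r2:1,r3:Add1,r4:7
  c6: CDB Mul1=36; issue MUL r0<-Mul1  regs: r0:Mul1,r1:9,r2:1,r3:Add1,r4:7
  c7: issue ADD r3<-Add2  regs: r0:Mul1,r1:9,r2:1,r3:Add2,r4:7
  c8: CDB Mul2=1  regs: r0:Mul1,r1:9,r2:1,r3:Add2,r4:7
  c9: -  regs: r0:Mul1,r1:9,r2:1,r3:Add2,r4:7
  c10: -  regs: r0:Mul1,r1:9,r2:1,r3:Add2,r4:7
  c11: CDB Add1=8  regs: r0:Mul1,r1:9,r2:1,r3:Add2,r4:7
  c12: -  regs: r0:Mul1,r1:9,r2:1,r3:Add2,r4:7
  c13: -  regs: r0:Mul1,r1:9,r2:1,r3:Add2,r4:7
  c14: -  regs: r0:Mul1,r1:9,r2:1,r3:Add2,r4:7

STATUS = TAG Mul1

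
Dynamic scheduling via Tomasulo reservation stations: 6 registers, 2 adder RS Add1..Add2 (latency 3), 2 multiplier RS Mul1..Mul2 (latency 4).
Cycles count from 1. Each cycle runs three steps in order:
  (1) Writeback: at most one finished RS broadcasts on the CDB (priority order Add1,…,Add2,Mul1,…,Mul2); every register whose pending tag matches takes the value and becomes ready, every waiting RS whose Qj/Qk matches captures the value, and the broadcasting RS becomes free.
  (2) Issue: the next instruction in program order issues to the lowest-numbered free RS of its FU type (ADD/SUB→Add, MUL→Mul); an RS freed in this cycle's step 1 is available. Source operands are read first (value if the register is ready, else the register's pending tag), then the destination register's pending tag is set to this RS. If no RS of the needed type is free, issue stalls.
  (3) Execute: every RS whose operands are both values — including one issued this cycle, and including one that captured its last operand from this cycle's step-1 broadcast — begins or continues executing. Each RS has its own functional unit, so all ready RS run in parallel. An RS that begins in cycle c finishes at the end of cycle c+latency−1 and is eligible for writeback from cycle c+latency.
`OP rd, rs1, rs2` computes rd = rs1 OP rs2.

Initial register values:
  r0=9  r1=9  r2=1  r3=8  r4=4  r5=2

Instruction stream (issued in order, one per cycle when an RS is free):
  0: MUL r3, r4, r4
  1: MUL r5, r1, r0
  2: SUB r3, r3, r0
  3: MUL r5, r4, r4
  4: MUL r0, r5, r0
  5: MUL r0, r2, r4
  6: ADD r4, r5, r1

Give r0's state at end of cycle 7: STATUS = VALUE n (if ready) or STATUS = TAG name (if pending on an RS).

STATUS = TAG Mul2

cycle 1: issue MUL r3<-Mul1 // r0:9,r1:9,r2:1,r3:Mul1,r4:4,r5:2
cycle 2: issue MUL r5<-Mul2 // r0:9,r1:9,r2:1,r3:Mul1,r4:4,r5:Mul2
cycle 3: issue SUB r3<-Add1 // r0:9,r1:9,r2:1,r3:Add1,r4:4,r5:Mul2
cycle 4: stall // r0:9,r1:9,r2:1,r3:Add1,r4:4,r5:Mul2
cycle 5: CDB Mul1=16; issue MUL r5<-Mul1 // r0:9,r1:9,r2:1,r3:Add1,r4:4,r5:Mul1
cycle 6: CDB Mul2=81; issue MUL r0<-Mul2 // r0:Mul2,r1:9,r2:1,r3:Add1,r4:4,r5:Mul1
cycle 7: stall // r0:Mul2,r1:9,r2:1,r3:Add1,r4:4,r5:Mul1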